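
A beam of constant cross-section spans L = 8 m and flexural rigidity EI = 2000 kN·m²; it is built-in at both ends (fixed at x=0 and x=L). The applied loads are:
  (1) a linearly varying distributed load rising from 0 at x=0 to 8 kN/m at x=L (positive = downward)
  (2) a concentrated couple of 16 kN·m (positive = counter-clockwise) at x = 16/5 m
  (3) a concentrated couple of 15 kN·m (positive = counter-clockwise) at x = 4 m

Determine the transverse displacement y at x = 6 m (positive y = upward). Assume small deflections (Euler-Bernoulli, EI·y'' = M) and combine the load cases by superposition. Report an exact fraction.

Load 1 — triangular load w₀=8 kN/m (0→w₀ over full span):
  y_1 = -w₀x²(L-x)²(x+2L)/(120LEI) = -8·6²·(8-6)²·(6+2·8)/(120·8·2000) = -33/2500 m
Load 2 — applied couple M₀=16 kN·m at a=16/5 m (b=L-a=24/5):
  y_2 = (R_Ax³/6 - M_Ax²/2 - M₀(x-a)²/2)/EI  [x>a] with R_A=72/25, M_A=48/25 = ((72/25)·6³/6 - (48/25)·6²/2 - 16·(6-(16/5))²/2)/2000 = 2/625 m
Load 3 — applied couple M₀=15 kN·m at a=4 m (b=L-a=4):
  y_3 = (R_Ax³/6 - M_Ax²/2 - M₀(x-a)²/2)/EI  [x>a] with R_A=45/16, M_A=15/4 = ((45/16)·6³/6 - (15/4)·6²/2 - 15·(6-4)²/2)/2000 = 3/1600 m
Superposition: y = Σ y_i = -13/1600 m ≈ -0.008125 m

y(6) = -13/1600 m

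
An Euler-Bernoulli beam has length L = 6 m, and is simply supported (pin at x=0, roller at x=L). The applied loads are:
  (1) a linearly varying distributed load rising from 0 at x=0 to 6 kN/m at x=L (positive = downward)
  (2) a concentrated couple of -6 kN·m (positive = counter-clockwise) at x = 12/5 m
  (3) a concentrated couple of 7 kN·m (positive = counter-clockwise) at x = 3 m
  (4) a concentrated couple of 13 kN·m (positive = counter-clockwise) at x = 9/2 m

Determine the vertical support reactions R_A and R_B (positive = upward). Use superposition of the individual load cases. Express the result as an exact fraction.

R_A = 25/3 kN, R_B = 29/3 kN

Load 1 — triangular load w₀=6 kN/m (0→w₀ over full span):
  R_A = w₀L/6 = 6·6/6 = 6 kN
  R_B = w₀L/3 = 6·6/3 = 12 kN
Load 2 — applied couple M₀=-6 kN·m at a=12/5 m (b=L-a=18/5):
  R_A = M₀/L = (-6)/6 = -1 kN
  R_B = -M₀/L = -(-6)/6 = 1 kN
Load 3 — applied couple M₀=7 kN·m at a=3 m (b=L-a=3):
  R_A = M₀/L = 7/6 kN
  R_B = -M₀/L = -7/6 kN
Load 4 — applied couple M₀=13 kN·m at a=9/2 m (b=L-a=3/2):
  R_A = M₀/L = 13/6 kN
  R_B = -M₀/L = -13/6 kN
Superposition: R_A = 25/3 kN, R_B = 29/3 kN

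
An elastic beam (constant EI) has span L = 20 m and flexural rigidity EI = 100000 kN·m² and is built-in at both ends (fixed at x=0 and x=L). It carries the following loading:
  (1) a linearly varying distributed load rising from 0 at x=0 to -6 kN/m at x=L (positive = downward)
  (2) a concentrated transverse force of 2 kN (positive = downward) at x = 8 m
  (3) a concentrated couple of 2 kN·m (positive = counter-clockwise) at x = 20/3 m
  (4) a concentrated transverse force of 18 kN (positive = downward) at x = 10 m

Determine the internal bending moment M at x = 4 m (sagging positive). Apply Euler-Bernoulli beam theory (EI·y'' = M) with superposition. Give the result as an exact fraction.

Load 1 — triangular load w₀=-6 kN/m (0→w₀ over full span):
  M_1 = 3w₀Lx/20 - w₀L²/30 - w₀x³/(6L) = 3·(-6)·20·4/20 - (-6)·20²/30 - (-6)·4³/(6·20) = 56/5 kN·m
Load 2 — point force P=2 kN at a=8 m (b=L-a=12):
  M_2 = Pb²(3a+b)x/L³ - Pab²/L²  [x≤a] = 2·12²·(3·8+12)·4/20³ - 2·8·12²/20² = -72/125 kN·m
Load 3 — applied couple M₀=2 kN·m at a=20/3 m (b=L-a=40/3):
  M_3 = R_Ax - M_A  [x≤a] with R_A=2/15, M_A=0 = (2/15)·4 - 0 = 8/15 kN·m
Load 4 — point force P=18 kN at a=10 m (b=L-a=10):
  M_4 = Pb²(3a+b)x/L³ - Pab²/L²  [x≤a] = 18·10²·(3·10+10)·4/20³ - 18·10·10²/20² = -9 kN·m
Superposition: M = Σ M_i = 809/375 kN·m ≈ 2.157333 kN·m

M(4) = 809/375 kN·m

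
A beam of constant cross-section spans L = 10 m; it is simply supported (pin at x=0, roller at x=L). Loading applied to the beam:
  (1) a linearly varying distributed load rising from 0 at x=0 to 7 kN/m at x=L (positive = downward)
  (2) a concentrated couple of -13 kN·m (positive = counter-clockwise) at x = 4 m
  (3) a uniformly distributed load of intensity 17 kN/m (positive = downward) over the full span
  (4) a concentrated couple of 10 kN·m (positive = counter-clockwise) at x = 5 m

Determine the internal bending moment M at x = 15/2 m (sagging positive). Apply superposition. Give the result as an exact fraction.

M(15/2) = 6349/32 kN·m

Load 1 — triangular load w₀=7 kN/m (0→w₀ over full span):
  M_1 = w₀Lx/6 - w₀x³/(6L) = 7·10·(15/2)/6 - 7·(15/2)³/(6·10) = 1225/32 kN·m
Load 2 — applied couple M₀=-13 kN·m at a=4 m (b=L-a=6):
  M_2 = M₀x/L - M₀  [x>a] = (-13)·(15/2)/10 - (-13) = 13/4 kN·m
Load 3 — uniform load w=17 kN/m over full span:
  M_3 = wx(L-x)/2 = 17·(15/2)·(10-(15/2))/2 = 1275/8 kN·m
Load 4 — applied couple M₀=10 kN·m at a=5 m (b=L-a=5):
  M_4 = M₀x/L - M₀  [x>a] = 10·(15/2)/10 - 10 = -5/2 kN·m
Superposition: M = Σ M_i = 6349/32 kN·m ≈ 198.406250 kN·m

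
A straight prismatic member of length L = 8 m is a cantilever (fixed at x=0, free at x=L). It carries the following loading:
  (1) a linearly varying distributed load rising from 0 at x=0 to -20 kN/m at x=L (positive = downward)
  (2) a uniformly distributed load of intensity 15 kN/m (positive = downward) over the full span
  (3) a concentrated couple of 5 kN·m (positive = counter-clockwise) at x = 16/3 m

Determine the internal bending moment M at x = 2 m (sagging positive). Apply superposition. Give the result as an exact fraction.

Load 1 — triangular load w₀=-20 kN/m (0→w₀ over full span):
  M_1 = w₀Lx/2 - w₀L²/3 - w₀x³/(6L) = (-20)·8·2/2 - (-20)·8²/3 - (-20)·2³/(6·8) = 270 kN·m
Load 2 — uniform load w=15 kN/m over full span:
  M_2 = -w(L-x)²/2 = -15·(8-2)²/2 = -270 kN·m
Load 3 — applied couple M₀=5 kN·m at a=16/3 m (b=L-a=8/3):
  M_3 = M₀  [x≤a] = 5 = 5 kN·m
Superposition: M = Σ M_i = 5 kN·m ≈ 5.000000 kN·m

M(2) = 5 kN·m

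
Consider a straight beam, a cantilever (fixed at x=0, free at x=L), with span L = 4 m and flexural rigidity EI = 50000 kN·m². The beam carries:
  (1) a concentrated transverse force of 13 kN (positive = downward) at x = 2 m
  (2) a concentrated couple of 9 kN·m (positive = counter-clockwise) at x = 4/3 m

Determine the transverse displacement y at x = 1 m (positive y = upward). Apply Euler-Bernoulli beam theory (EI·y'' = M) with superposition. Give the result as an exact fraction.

Load 1 — point force P=13 kN at a=2 m (b=L-a=2):
  y_1 = -Px²(3a-x)/(6EI)  [x≤a] = -13·1²·(3·2-1)/(6·50000) = -13/60000 m
Load 2 — applied couple M₀=9 kN·m at a=4/3 m (b=L-a=8/3):
  y_2 = M₀x²/(2EI)  [x≤a] = 9·1²/(2·50000) = 9/100000 m
Superposition: y = Σ y_i = -19/150000 m ≈ -0.000127 m

y(1) = -19/150000 m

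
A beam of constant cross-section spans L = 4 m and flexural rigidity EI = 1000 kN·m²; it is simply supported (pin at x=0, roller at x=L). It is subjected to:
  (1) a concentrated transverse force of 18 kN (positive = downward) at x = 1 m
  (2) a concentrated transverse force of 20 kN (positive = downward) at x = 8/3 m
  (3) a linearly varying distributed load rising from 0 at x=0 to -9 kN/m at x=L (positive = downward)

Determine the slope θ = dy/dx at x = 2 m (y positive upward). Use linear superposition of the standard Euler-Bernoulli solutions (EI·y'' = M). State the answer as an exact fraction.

θ(2) = 779/1620000 rad

Load 1 — point force P=18 kN at a=1 m (b=L-a=3):
  θ_1 = -Pa(2L²-6Lx+3x²+a²)/(6LEI)  [x>a] = -18·1·(2·4²-6·4·2+3·2²+1²)/(6·4·1000) = 9/4000 rad
Load 2 — point force P=20 kN at a=8/3 m (b=L-a=4/3):
  θ_2 = -Pb(L²-b²-3x²)/(6LEI)  [x≤a] = -20·(4/3)·(4²-(4/3)²-3·2²)/(6·4·1000) = -1/405 rad
Load 3 — triangular load w₀=-9 kN/m (0→w₀ over full span):
  θ_3 = -w₀(7L⁴-30L²x²+15x⁴)/(360LEI) = -(-9)·(7·4⁴-30·4²·2²+15·2⁴)/(360·4·1000) = 7/10000 rad
Superposition: θ = Σ θ_i = 779/1620000 rad ≈ 0.000481 rad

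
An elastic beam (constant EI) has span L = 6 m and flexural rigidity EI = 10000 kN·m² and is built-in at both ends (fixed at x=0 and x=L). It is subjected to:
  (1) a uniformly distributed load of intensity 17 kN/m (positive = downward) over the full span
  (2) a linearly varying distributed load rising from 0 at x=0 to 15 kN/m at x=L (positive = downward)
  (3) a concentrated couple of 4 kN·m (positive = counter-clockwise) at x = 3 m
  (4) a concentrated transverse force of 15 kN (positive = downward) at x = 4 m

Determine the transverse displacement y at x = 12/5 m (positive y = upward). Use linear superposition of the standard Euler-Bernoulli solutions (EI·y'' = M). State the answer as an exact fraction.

Load 1 — uniform load w=17 kN/m over full span:
  y_1 = -wx²(L-x)²/(24EI) = -17·(12/5)²·(6-(12/5))²/(24·10000) = -4131/781250 m
Load 2 — triangular load w₀=15 kN/m (0→w₀ over full span):
  y_2 = -w₀x²(L-x)²(x+2L)/(120LEI) = -15·(12/5)²·(6-(12/5))²·((12/5)+2·6)/(120·6·10000) = -4374/1953125 m
Load 3 — applied couple M₀=4 kN·m at a=3 m (b=L-a=3):
  y_3 = (R_Ax³/6 - M_Ax²/2)/EI  [x≤a] with R_A=1, M_A=1 = (1·(12/5)³/6 - 1·(12/5)²/2)/10000 = -9/156250 m
Load 4 — point force P=15 kN at a=4 m (b=L-a=2):
  y_4 = -Pb²x²(3aL-(3a+b)x)/(6L³EI)  [x≤a] = -15·2²·(12/5)²·(3·4·6-(3·4+2)·(12/5))/(6·6³·10000) = -16/15625 m
Superposition: y = Σ y_i = -16814/1953125 m ≈ -0.008609 m

y(12/5) = -16814/1953125 m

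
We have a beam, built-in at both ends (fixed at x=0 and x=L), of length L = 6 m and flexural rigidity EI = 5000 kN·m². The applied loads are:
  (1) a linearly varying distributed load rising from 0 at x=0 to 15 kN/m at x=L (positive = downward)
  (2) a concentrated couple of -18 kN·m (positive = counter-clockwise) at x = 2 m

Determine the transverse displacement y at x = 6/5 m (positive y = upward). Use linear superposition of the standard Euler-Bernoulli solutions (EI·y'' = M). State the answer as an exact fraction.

y(6/5) = -4014/1953125 m

Load 1 — triangular load w₀=15 kN/m (0→w₀ over full span):
  y_1 = -w₀x²(L-x)²(x+2L)/(120LEI) = -15·(6/5)²·(6-(6/5))²·((6/5)+2·6)/(120·6·5000) = -3564/1953125 m
Load 2 — applied couple M₀=-18 kN·m at a=2 m (b=L-a=4):
  y_2 = (R_Ax³/6 - M_Ax²/2)/EI  [x≤a] with R_A=-4, M_A=0 = ((-4)·(6/5)³/6 - 0·(6/5)²/2)/5000 = -18/78125 m
Superposition: y = Σ y_i = -4014/1953125 m ≈ -0.002055 m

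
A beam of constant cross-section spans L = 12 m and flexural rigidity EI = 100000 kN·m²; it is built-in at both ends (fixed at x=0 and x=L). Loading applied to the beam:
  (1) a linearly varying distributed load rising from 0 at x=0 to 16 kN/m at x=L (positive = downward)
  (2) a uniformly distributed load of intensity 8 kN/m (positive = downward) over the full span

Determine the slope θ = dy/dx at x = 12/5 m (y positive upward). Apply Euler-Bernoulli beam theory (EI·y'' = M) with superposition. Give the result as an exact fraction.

θ(12/5) = -4176/1953125 rad

Load 1 — triangular load w₀=16 kN/m (0→w₀ over full span):
  θ_1 = -w₀(2x(L-x)(L-2x)(x+2L)+x²(L-x)²)/(120LEI) = -16·(2·(12/5)·(12-(12/5))·(12-2·(12/5))·((12/5)+2·12)+(12/5)²·(12-(12/5))²)/(120·12·100000) = -2016/1953125 rad
Load 2 — uniform load w=8 kN/m over full span:
  θ_2 = -wx(L-x)(L-2x)/(12EI) = -8·(12/5)·(12-(12/5))·(12-2·(12/5))/(12·100000) = -432/390625 rad
Superposition: θ = Σ θ_i = -4176/1953125 rad ≈ -0.002138 rad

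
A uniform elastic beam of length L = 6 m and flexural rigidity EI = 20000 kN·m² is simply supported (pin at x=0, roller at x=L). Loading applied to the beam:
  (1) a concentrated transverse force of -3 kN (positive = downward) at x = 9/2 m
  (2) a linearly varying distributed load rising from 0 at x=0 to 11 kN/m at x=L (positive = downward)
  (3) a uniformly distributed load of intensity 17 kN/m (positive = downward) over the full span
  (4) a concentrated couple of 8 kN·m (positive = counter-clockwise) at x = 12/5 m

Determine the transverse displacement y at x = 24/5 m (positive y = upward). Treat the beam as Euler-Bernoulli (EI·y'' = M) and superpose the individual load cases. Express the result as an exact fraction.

y(24/5) = -54317421/5000000000 m

Load 1 — point force P=-3 kN at a=9/2 m (b=L-a=3/2):
  y_1 = -Pa(L-x)(2Lx-a²-x²)/(6LEI)  [x>a] = -(-3)·(9/2)·(6-(24/5))·(2·6·(24/5)-(9/2)²-(24/5)²)/(6·6·20000) = 12879/40000000 m
Load 2 — triangular load w₀=11 kN/m (0→w₀ over full span):
  y_2 = -w₀x(7L⁴-10L²x²+3x⁴)/(360LEI) = -11·(24/5)·(7·6⁴-10·6²·(24/5)²+3·(24/5)⁴)/(360·6·20000) = -113157/39062500 m
Load 3 — uniform load w=17 kN/m over full span:
  y_3 = -wx(L³-2Lx²+x³)/(24EI) = -17·(24/5)·(6³-2·6·(24/5)²+(24/5)³)/(24·20000) = -13311/1562500 m
Load 4 — applied couple M₀=8 kN·m at a=12/5 m (b=L-a=18/5):
  y_4 = (M₀x³/(6L)-M₀(x-a)²/2+C₁x)/EI  [x>a] with C₁=M₀(3b²-L²)/(6L)=16/25 = (8·(24/5)³/(6·6)-8·((24/5)-(12/5))²/2+(16/25)·(24/5))/20000 = 18/78125 m
Superposition: y = Σ y_i = -54317421/5000000000 m ≈ -0.010863 m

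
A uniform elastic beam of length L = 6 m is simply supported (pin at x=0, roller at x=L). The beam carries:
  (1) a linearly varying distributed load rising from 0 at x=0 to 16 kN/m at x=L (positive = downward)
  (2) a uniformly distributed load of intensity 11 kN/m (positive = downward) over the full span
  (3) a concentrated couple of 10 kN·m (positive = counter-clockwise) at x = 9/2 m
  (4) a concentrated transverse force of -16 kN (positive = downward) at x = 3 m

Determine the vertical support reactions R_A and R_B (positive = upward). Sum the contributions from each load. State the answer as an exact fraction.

Load 1 — triangular load w₀=16 kN/m (0→w₀ over full span):
  R_A = w₀L/6 = 16·6/6 = 16 kN
  R_B = w₀L/3 = 16·6/3 = 32 kN
Load 2 — uniform load w=11 kN/m over full span:
  R_A = wL/2 = 11·6/2 = 33 kN
  R_B = wL/2 = 11·6/2 = 33 kN
Load 3 — applied couple M₀=10 kN·m at a=9/2 m (b=L-a=3/2):
  R_A = M₀/L = 10/6 = 5/3 kN
  R_B = -M₀/L = -10/6 = -5/3 kN
Load 4 — point force P=-16 kN at a=3 m (b=L-a=3):
  R_A = Pb/L = (-16)·3/6 = -8 kN
  R_B = Pa/L = (-16)·3/6 = -8 kN
Superposition: R_A = 128/3 kN, R_B = 166/3 kN

R_A = 128/3 kN, R_B = 166/3 kN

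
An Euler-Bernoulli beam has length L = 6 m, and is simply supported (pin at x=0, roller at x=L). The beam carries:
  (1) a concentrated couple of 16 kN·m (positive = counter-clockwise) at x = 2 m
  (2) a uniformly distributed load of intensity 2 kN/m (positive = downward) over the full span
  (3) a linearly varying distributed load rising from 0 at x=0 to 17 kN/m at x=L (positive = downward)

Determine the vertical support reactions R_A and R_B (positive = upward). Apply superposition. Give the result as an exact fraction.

R_A = 77/3 kN, R_B = 112/3 kN

Load 1 — applied couple M₀=16 kN·m at a=2 m (b=L-a=4):
  R_A = M₀/L = 16/6 = 8/3 kN
  R_B = -M₀/L = -16/6 = -8/3 kN
Load 2 — uniform load w=2 kN/m over full span:
  R_A = wL/2 = 2·6/2 = 6 kN
  R_B = wL/2 = 2·6/2 = 6 kN
Load 3 — triangular load w₀=17 kN/m (0→w₀ over full span):
  R_A = w₀L/6 = 17·6/6 = 17 kN
  R_B = w₀L/3 = 17·6/3 = 34 kN
Superposition: R_A = 77/3 kN, R_B = 112/3 kN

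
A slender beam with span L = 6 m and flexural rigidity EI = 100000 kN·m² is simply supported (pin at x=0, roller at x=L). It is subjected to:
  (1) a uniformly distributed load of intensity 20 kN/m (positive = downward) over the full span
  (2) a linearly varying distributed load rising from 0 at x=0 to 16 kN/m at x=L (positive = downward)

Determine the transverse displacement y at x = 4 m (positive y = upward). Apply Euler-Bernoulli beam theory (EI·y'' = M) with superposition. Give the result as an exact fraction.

y(4) = -233/56250 m

Load 1 — uniform load w=20 kN/m over full span:
  y_1 = -wx(L³-2Lx²+x³)/(24EI) = -20·4·(6³-2·6·4²+4³)/(24·100000) = -11/3750 m
Load 2 — triangular load w₀=16 kN/m (0→w₀ over full span):
  y_2 = -w₀x(7L⁴-10L²x²+3x⁴)/(360LEI) = -16·4·(7·6⁴-10·6²·4²+3·4⁴)/(360·6·100000) = -34/28125 m
Superposition: y = Σ y_i = -233/56250 m ≈ -0.004142 m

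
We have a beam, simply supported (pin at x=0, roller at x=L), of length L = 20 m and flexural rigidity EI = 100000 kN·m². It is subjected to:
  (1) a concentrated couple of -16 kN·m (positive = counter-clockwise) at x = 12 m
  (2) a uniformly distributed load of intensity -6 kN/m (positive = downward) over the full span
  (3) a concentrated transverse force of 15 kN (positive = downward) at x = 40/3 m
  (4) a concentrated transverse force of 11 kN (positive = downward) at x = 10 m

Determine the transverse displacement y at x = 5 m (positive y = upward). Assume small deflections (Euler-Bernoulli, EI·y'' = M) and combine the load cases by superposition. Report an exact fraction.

y(5) = 5392/84375 m

Load 1 — applied couple M₀=-16 kN·m at a=12 m (b=L-a=8):
  y_1 = (M₀x³/(6L)+C₁x)/EI  [x≤a] with C₁=M₀(3b²-L²)/(6L)=416/15 = ((-16)·5³/(6·20)+(416/15)·5)/100000 = 61/50000 m
Load 2 — uniform load w=-6 kN/m over full span:
  y_2 = -wx(L³-2Lx²+x³)/(24EI) = -(-6)·5·(20³-2·20·5²+5³)/(24·100000) = 57/640 m
Load 3 — point force P=15 kN at a=40/3 m (b=L-a=20/3):
  y_3 = -Pbx(L²-b²-x²)/(6LEI)  [x≤a] = -15·(20/3)·5·(20²-(20/3)²-5²)/(6·20·100000) = -119/8640 m
Load 4 — point force P=11 kN at a=10 m (b=L-a=10):
  y_4 = -Pbx(L²-b²-x²)/(6LEI)  [x≤a] = -11·10·5·(20²-10²-5²)/(6·20·100000) = -121/9600 m
Superposition: y = Σ y_i = 5392/84375 m ≈ 0.063905 m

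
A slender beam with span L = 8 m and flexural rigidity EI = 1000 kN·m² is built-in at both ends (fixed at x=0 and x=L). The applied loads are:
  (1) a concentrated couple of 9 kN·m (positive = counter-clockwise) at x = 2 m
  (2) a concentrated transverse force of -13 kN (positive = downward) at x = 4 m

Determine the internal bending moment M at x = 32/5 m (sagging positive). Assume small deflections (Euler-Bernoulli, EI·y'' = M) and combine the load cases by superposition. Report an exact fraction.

Load 1 — applied couple M₀=9 kN·m at a=2 m (b=L-a=6):
  M_1 = R_Ax - M_A - M₀  [x>a] with R_A=81/64, M_A=-27/16 = (81/64)·(32/5) - (-27/16) - 9 = 63/80 kN·m
Load 2 — point force P=-13 kN at a=4 m (b=L-a=4):
  M_2 = Pa²(a+3b)(L-x)/L³ - Pa²b/L²  [x>a] = (-13)·4²·(4+3·4)·(8-(32/5))/8³ - (-13)·4²·4/8² = 13/5 kN·m
Superposition: M = Σ M_i = 271/80 kN·m ≈ 3.387500 kN·m

M(32/5) = 271/80 kN·m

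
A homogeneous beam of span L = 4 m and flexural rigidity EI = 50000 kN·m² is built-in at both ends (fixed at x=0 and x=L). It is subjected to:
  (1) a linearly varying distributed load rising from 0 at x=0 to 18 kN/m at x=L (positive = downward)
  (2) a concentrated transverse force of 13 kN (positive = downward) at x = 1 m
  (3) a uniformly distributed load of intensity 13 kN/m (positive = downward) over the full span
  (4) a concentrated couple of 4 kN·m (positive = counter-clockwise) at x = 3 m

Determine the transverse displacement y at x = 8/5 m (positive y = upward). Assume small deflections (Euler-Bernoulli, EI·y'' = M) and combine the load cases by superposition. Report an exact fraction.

y(8/5) = -514613/1562500000 m

Load 1 — triangular load w₀=18 kN/m (0→w₀ over full span):
  y_1 = -w₀x²(L-x)²(x+2L)/(120LEI) = -18·(8/5)²·(4-(8/5))²·((8/5)+2·4)/(120·4·50000) = -5184/48828125 m
Load 2 — point force P=13 kN at a=1 m (b=L-a=3):
  y_2 = -Pa²(L-x)²(3bL-(3b+a)(L-x))/(6L³EI)  [x>a] = -13·1²·(4-(8/5))²·(3·3·4-(3·3+1)·(4-(8/5)))/(6·4³·50000) = -117/2500000 m
Load 3 — uniform load w=13 kN/m over full span:
  y_3 = -wx²(L-x)²/(24EI) = -13·(8/5)²·(4-(8/5))²/(24·50000) = -312/1953125 m
Load 4 — applied couple M₀=4 kN·m at a=3 m (b=L-a=1):
  y_4 = (R_Ax³/6 - M_Ax²/2)/EI  [x≤a] with R_A=9/8, M_A=5/4 = ((9/8)·(8/5)³/6 - (5/4)·(8/5)²/2)/50000 = -13/781250 m
Superposition: y = Σ y_i = -514613/1562500000 m ≈ -0.000329 m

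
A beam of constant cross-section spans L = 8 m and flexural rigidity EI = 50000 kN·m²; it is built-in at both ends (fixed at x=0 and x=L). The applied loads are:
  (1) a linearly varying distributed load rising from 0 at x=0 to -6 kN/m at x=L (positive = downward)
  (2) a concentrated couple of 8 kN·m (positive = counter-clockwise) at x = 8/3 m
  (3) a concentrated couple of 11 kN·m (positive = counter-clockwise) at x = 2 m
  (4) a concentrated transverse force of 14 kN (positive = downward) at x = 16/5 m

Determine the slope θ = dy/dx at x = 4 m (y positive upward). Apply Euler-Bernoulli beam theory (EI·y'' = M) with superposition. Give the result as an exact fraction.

Load 1 — triangular load w₀=-6 kN/m (0→w₀ over full span):
  θ_1 = -w₀(2x(L-x)(L-2x)(x+2L)+x²(L-x)²)/(120LEI) = -(-6)·(2·4·(8-4)·(8-2·4)·(4+2·8)+4²·(8-4)²)/(120·8·50000) = 1/31250 rad
Load 2 — applied couple M₀=8 kN·m at a=8/3 m (b=L-a=16/3):
  θ_2 = (R_Ax²/2 - M_Ax - M₀(x-a))/EI  [x>a] with R_A=4/3, M_A=0 = ((4/3)·4²/2 - 0·4 - 8·(4-(8/3)))/50000 = 0 rad
Load 3 — applied couple M₀=11 kN·m at a=2 m (b=L-a=6):
  θ_3 = (R_Ax²/2 - M_Ax - M₀(x-a))/EI  [x>a] with R_A=99/64, M_A=-33/16 = ((99/64)·4²/2 - (-33/16)·4 - 11·(4-2))/50000 = -11/400000 rad
Load 4 — point force P=14 kN at a=16/5 m (b=L-a=24/5):
  θ_4 = Pa²(L-x)(2bL-(3b+a)(L-x))/(2L³EI)  [x>a] = 14·(16/5)²·(8-4)·(2·(24/5)·8-(3·(24/5)+(16/5))·(8-4))/(2·8³·50000) = 28/390625 rad
Superposition: θ = Σ θ_i = 3809/50000000 rad ≈ 0.000076 rad

θ(4) = 3809/50000000 rad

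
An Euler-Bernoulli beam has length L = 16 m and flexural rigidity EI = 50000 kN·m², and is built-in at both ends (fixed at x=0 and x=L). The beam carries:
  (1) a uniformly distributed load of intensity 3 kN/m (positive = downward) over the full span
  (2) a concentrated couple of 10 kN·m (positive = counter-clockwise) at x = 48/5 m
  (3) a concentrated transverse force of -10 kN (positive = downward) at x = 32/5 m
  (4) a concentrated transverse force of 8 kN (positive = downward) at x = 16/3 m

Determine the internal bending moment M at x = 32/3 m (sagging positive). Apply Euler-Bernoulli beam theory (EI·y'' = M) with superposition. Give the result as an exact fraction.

M(32/3) = 32198/2025 kN·m

Load 1 — uniform load w=3 kN/m over full span:
  M_1 = wLx/2 - wL²/12 - wx²/2 = 3·16·(32/3)/2 - 3·16²/12 - 3·(32/3)²/2 = 64/3 kN·m
Load 2 — applied couple M₀=10 kN·m at a=48/5 m (b=L-a=32/5):
  M_2 = R_Ax - M_A - M₀  [x>a] with R_A=9/10, M_A=16/5 = (9/10)·(32/3) - (16/5) - 10 = -18/5 kN·m
Load 3 — point force P=-10 kN at a=32/5 m (b=L-a=48/5):
  M_3 = Pa²(a+3b)(L-x)/L³ - Pa²b/L²  [x>a] = (-10)·(32/5)²·((32/5)+3·(48/5))·(16-(32/3))/16³ - (-10)·(32/5)²·(48/5)/16² = -256/75 kN·m
Load 4 — point force P=8 kN at a=16/3 m (b=L-a=32/3):
  M_4 = Pa²(a+3b)(L-x)/L³ - Pa²b/L²  [x>a] = 8·(16/3)²·((16/3)+3·(32/3))·(16-(32/3))/16³ - 8·(16/3)²·(32/3)/16² = 128/81 kN·m
Superposition: M = Σ M_i = 32198/2025 kN·m ≈ 15.900247 kN·m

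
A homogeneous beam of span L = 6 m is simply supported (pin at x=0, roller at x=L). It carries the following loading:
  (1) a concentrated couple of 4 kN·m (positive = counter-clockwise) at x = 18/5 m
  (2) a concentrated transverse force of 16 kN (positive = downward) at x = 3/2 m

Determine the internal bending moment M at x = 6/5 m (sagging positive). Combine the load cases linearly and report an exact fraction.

Load 1 — applied couple M₀=4 kN·m at a=18/5 m (b=L-a=12/5):
  M_1 = M₀x/L  [x≤a] = 4·(6/5)/6 = 4/5 kN·m
Load 2 — point force P=16 kN at a=3/2 m (b=L-a=9/2):
  M_2 = Pbx/L  [x≤a] = 16·(9/2)·(6/5)/6 = 72/5 kN·m
Superposition: M = Σ M_i = 76/5 kN·m ≈ 15.200000 kN·m

M(6/5) = 76/5 kN·m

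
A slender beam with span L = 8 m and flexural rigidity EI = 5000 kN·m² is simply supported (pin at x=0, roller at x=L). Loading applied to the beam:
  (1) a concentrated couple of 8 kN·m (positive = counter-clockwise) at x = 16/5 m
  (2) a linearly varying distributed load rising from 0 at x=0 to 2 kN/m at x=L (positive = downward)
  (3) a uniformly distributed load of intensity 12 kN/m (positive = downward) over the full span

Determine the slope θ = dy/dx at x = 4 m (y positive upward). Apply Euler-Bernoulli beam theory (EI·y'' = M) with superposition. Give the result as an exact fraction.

Load 1 — applied couple M₀=8 kN·m at a=16/5 m (b=L-a=24/5):
  θ_1 = (M₀x²/(2L)-M₀(x-a)+C₁)/EI  [x>a] with C₁=M₀(3b²-L²)/(6L)=64/75 = (8·4²/(2·8)-8·(4-(16/5))+(64/75))/5000 = 23/46875 rad
Load 2 — triangular load w₀=2 kN/m (0→w₀ over full span):
  θ_2 = -w₀(7L⁴-30L²x²+15x⁴)/(360LEI) = -2·(7·8⁴-30·8²·4²+15·4⁴)/(360·8·5000) = -7/28125 rad
Load 3 — uniform load w=12 kN/m over full span:
  θ_3 = -w(L³-6Lx²+4x³)/(24EI) = -12·(8³-6·8·4²+4·4³)/(24·5000) = 0 rad
Superposition: θ = Σ θ_i = 34/140625 rad ≈ 0.000242 rad

θ(4) = 34/140625 rad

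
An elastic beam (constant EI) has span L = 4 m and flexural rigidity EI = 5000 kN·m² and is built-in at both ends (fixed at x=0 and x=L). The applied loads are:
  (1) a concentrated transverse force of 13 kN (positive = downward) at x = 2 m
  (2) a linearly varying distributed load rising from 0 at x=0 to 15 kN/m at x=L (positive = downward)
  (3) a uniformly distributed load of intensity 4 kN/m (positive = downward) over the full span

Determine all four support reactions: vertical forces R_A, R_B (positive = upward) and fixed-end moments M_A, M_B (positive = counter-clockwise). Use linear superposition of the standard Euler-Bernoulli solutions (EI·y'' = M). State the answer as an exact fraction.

Load 1 — point force P=13 kN at a=2 m (b=L-a=2):
  R_A = Pb²(3a+b)/L³ = 13·2²·(3·2+2)/4³ = 13/2 kN
  M_A = Pab²/L² = 13·2·2²/4² = 13/2 kN·m
  R_B = Pa²(a+3b)/L³ = 13·2²·(2+3·2)/4³ = 13/2 kN
  M_B = -Pa²b/L² = -13·2²·2/4² = -13/2 kN·m
Load 2 — triangular load w₀=15 kN/m (0→w₀ over full span):
  R_A = 3w₀L/20 = 3·15·4/20 = 9 kN
  M_A = w₀L²/30 = 15·4²/30 = 8 kN·m
  R_B = 7w₀L/20 = 7·15·4/20 = 21 kN
  M_B = -w₀L²/20 = -15·4²/20 = -12 kN·m
Load 3 — uniform load w=4 kN/m over full span:
  R_A = wL/2 = 4·4/2 = 8 kN
  M_A = wL²/12 = 4·4²/12 = 16/3 kN·m
  R_B = wL/2 = 4·4/2 = 8 kN
  M_B = -wL²/12 = -4·4²/12 = -16/3 kN·m
Superposition: R_A = 47/2 kN, M_A = 119/6 kN·m, R_B = 71/2 kN, M_B = -143/6 kN·m

R_A = 47/2 kN, M_A = 119/6 kN·m, R_B = 71/2 kN, M_B = -143/6 kN·m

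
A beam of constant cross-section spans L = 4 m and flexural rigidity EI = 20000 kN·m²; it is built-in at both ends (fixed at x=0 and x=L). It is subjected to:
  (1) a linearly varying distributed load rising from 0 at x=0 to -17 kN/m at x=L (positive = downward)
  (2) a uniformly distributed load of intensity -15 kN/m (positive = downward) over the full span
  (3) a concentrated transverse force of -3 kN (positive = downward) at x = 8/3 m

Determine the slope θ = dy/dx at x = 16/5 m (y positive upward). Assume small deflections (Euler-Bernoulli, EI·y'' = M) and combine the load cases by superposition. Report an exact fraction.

θ(16/5) = -2291/3515625 rad

Load 1 — triangular load w₀=-17 kN/m (0→w₀ over full span):
  θ_1 = -w₀(2x(L-x)(L-2x)(x+2L)+x²(L-x)²)/(120LEI) = -(-17)·(2·(16/5)·(4-(16/5))·(4-2·(16/5))·((16/5)+2·4)+(16/5)²·(4-(16/5))²)/(120·4·20000) = -272/1171875 rad
Load 2 — uniform load w=-15 kN/m over full span:
  θ_2 = -wx(L-x)(L-2x)/(12EI) = -(-15)·(16/5)·(4-(16/5))·(4-2·(16/5))/(12·20000) = -6/15625 rad
Load 3 — point force P=-3 kN at a=8/3 m (b=L-a=4/3):
  θ_3 = Pa²(L-x)(2bL-(3b+a)(L-x))/(2L³EI)  [x>a] = (-3)·(8/3)²·(4-(16/5))·(2·(4/3)·4-(3·(4/3)+(8/3))·(4-(16/5)))/(2·4³·20000) = -1/28125 rad
Superposition: θ = Σ θ_i = -2291/3515625 rad ≈ -0.000652 rad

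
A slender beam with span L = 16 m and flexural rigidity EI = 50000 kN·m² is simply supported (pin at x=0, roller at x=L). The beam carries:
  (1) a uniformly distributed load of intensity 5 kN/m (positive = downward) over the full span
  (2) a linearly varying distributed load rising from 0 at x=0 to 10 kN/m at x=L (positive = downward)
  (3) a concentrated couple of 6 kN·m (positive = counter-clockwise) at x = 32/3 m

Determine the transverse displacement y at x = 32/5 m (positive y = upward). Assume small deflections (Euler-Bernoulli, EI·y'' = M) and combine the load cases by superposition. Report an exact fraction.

y(32/5) = -1582656/9765625 m

Load 1 — uniform load w=5 kN/m over full span:
  y_1 = -wx(L³-2Lx²+x³)/(24EI) = -5·(32/5)·(16³-2·16·(32/5)²+(32/5)³)/(24·50000) = -31744/390625 m
Load 2 — triangular load w₀=10 kN/m (0→w₀ over full span):
  y_2 = -w₀x(7L⁴-10L²x²+3x⁴)/(360LEI) = -10·(32/5)·(7·16⁴-10·16²·(32/5)²+3·(32/5)⁴)/(360·16·50000) = -2336768/29296875 m
Load 3 — applied couple M₀=6 kN·m at a=32/3 m (b=L-a=16/3):
  y_3 = (M₀x³/(6L)+C₁x)/EI  [x≤a] with C₁=M₀(3b²-L²)/(6L)=-32/3 = (6·(32/5)³/(6·16)+(-32/3)·(32/5))/50000 = -1216/1171875 m
Superposition: y = Σ y_i = -1582656/9765625 m ≈ -0.162064 m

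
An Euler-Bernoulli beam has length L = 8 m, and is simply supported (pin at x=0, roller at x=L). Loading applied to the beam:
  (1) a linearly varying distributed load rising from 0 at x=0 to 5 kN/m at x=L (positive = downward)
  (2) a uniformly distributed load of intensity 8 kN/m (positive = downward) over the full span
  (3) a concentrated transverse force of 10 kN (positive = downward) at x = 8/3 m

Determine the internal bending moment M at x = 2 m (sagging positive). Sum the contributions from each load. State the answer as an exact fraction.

M(2) = 443/6 kN·m

Load 1 — triangular load w₀=5 kN/m (0→w₀ over full span):
  M_1 = w₀Lx/6 - w₀x³/(6L) = 5·8·2/6 - 5·2³/(6·8) = 25/2 kN·m
Load 2 — uniform load w=8 kN/m over full span:
  M_2 = wx(L-x)/2 = 8·2·(8-2)/2 = 48 kN·m
Load 3 — point force P=10 kN at a=8/3 m (b=L-a=16/3):
  M_3 = Pbx/L  [x≤a] = 10·(16/3)·2/8 = 40/3 kN·m
Superposition: M = Σ M_i = 443/6 kN·m ≈ 73.833333 kN·m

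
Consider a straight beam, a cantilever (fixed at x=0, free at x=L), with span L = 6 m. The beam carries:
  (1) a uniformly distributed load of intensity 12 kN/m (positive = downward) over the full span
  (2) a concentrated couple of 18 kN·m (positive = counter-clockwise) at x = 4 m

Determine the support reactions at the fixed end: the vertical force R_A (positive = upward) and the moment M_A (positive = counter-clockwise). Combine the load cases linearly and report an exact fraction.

Load 1 — uniform load w=12 kN/m over full span:
  R_A = wL = 12·6 = 72 kN
  M_A = wL²/2 = 12·6²/2 = 216 kN·m
Load 2 — applied couple M₀=18 kN·m at a=4 m (b=L-a=2):
  R_A = 0 kN
  M_A = -M₀ = -18 kN·m
Superposition: R_A = 72 kN, M_A = 198 kN·m

R_A = 72 kN, M_A = 198 kN·m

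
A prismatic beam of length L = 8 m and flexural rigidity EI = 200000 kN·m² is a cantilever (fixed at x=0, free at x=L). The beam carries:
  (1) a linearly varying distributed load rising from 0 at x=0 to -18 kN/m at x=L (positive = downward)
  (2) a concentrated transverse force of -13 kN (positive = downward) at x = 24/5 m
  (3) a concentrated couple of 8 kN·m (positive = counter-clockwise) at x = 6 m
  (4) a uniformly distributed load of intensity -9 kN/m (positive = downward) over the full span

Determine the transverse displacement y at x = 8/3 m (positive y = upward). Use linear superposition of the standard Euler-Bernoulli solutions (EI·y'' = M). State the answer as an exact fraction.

Load 1 — triangular load w₀=-18 kN/m (0→w₀ over full span):
  y_1 = (w₀Lx³/12-w₀L²x²/6-w₀x⁵/(120L))/EI = ((-18)·8·(8/3)³/12-(-18)·8²·(8/3)²/6-(-18)·(8/3)⁵/(120·8))/200000 = 7216/1265625 m
Load 2 — point force P=-13 kN at a=24/5 m (b=L-a=16/5):
  y_2 = -Px²(3a-x)/(6EI)  [x≤a] = -(-13)·(8/3)²·(3·(24/5)-(8/3))/(6·200000) = 1144/1265625 m
Load 3 — applied couple M₀=8 kN·m at a=6 m (b=L-a=2):
  y_3 = M₀x²/(2EI)  [x≤a] = 8·(8/3)²/(2·200000) = 4/28125 m
Load 4 — uniform load w=-9 kN/m over full span:
  y_4 = -wx²(x²-4Lx+6L²)/(24EI) = -(-9)·(8/3)²·((8/3)²-4·8·(8/3)+6·8²)/(24·200000) = 344/84375 m
Superposition: y = Σ y_i = 548/50625 m ≈ 0.010825 m

y(8/3) = 548/50625 m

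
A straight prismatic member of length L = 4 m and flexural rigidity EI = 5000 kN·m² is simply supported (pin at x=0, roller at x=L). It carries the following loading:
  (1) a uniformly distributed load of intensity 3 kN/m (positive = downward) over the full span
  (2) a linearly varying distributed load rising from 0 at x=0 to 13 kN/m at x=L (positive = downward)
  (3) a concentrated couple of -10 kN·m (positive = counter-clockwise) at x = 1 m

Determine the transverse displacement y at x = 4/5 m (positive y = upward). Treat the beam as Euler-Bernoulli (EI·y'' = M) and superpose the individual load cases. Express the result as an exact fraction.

Load 1 — uniform load w=3 kN/m over full span:
  y_1 = -wx(L³-2Lx²+x³)/(24EI) = -3·(4/5)·(4³-2·4·(4/5)²+(4/5)³)/(24·5000) = -464/390625 m
Load 2 — triangular load w₀=13 kN/m (0→w₀ over full span):
  y_2 = -w₀x(7L⁴-10L²x²+3x⁴)/(360LEI) = -13·(4/5)·(7·4⁴-10·4²·(4/5)²+3·(4/5)⁴)/(360·4·5000) = -71552/29296875 m
Load 3 — applied couple M₀=-10 kN·m at a=1 m (b=L-a=3):
  y_3 = (M₀x³/(6L)+C₁x)/EI  [x≤a] with C₁=M₀(3b²-L²)/(6L)=-55/12 = ((-10)·(4/5)³/(6·4)+(-55/12)·(4/5))/5000 = -97/125000 m
Superposition: y = Σ y_i = -1032691/234375000 m ≈ -0.004406 m

y(4/5) = -1032691/234375000 m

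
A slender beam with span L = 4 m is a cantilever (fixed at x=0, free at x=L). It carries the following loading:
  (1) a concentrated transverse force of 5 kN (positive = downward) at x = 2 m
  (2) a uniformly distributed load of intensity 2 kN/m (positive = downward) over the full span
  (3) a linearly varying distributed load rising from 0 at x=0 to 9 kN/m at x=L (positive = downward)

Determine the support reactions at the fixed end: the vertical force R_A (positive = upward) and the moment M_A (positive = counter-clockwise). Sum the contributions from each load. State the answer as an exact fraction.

R_A = 31 kN, M_A = 74 kN·m

Load 1 — point force P=5 kN at a=2 m (b=L-a=2):
  R_A = P = 5 kN
  M_A = Pa = 5·2 = 10 kN·m
Load 2 — uniform load w=2 kN/m over full span:
  R_A = wL = 2·4 = 8 kN
  M_A = wL²/2 = 2·4²/2 = 16 kN·m
Load 3 — triangular load w₀=9 kN/m (0→w₀ over full span):
  R_A = w₀L/2 = 9·4/2 = 18 kN
  M_A = w₀L²/3 = 9·4²/3 = 48 kN·m
Superposition: R_A = 31 kN, M_A = 74 kN·m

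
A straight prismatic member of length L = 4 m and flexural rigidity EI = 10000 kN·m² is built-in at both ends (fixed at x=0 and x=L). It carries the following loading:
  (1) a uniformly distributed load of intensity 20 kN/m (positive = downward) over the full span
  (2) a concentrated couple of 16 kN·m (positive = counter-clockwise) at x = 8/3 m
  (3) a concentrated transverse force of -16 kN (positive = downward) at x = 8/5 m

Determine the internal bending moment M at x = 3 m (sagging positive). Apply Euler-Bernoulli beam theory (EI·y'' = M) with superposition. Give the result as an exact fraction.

Load 1 — uniform load w=20 kN/m over full span:
  M_1 = wLx/2 - wL²/12 - wx²/2 = 20·4·3/2 - 20·4²/12 - 20·3²/2 = 10/3 kN·m
Load 2 — applied couple M₀=16 kN·m at a=8/3 m (b=L-a=4/3):
  M_2 = R_Ax - M_A - M₀  [x>a] with R_A=16/3, M_A=16/3 = (16/3)·3 - (16/3) - 16 = -16/3 kN·m
Load 3 — point force P=-16 kN at a=8/5 m (b=L-a=12/5):
  M_3 = Pa²(a+3b)(L-x)/L³ - Pa²b/L²  [x>a] = (-16)·(8/5)²·((8/5)+3·(12/5))·(4-3)/4³ - (-16)·(8/5)²·(12/5)/4² = 64/125 kN·m
Superposition: M = Σ M_i = -186/125 kN·m ≈ -1.488000 kN·m

M(3) = -186/125 kN·m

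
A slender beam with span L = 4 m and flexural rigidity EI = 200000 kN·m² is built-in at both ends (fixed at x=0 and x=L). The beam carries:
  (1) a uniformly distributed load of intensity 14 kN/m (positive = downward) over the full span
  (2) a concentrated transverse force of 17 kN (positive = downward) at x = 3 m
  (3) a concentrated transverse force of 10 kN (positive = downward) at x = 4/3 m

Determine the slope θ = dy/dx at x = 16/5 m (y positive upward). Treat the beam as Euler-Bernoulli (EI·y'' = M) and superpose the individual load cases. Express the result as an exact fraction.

θ(16/5) = 79439/1350000000 rad

Load 1 — uniform load w=14 kN/m over full span:
  θ_1 = -wx(L-x)(L-2x)/(12EI) = -14·(16/5)·(4-(16/5))·(4-2·(16/5))/(12·200000) = 14/390625 rad
Load 2 — point force P=17 kN at a=3 m (b=L-a=1):
  θ_2 = Pa²(L-x)(2bL-(3b+a)(L-x))/(2L³EI)  [x>a] = 17·3²·(4-(16/5))·(2·1·4-(3·1+3)·(4-(16/5)))/(2·4³·200000) = 153/10000000 rad
Load 3 — point force P=10 kN at a=4/3 m (b=L-a=8/3):
  θ_3 = Pa²(L-x)(2bL-(3b+a)(L-x))/(2L³EI)  [x>a] = 10·(4/3)²·(4-(16/5))·(2·(8/3)·4-(3·(8/3)+(4/3))·(4-(16/5)))/(2·4³·200000) = 13/1687500 rad
Superposition: θ = Σ θ_i = 79439/1350000000 rad ≈ 0.000059 rad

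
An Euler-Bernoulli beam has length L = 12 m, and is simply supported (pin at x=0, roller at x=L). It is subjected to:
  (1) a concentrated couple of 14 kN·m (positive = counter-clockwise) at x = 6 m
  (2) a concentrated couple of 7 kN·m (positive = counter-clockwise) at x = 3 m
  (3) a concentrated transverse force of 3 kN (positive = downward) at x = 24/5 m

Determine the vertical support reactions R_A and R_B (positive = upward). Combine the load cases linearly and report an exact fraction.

R_A = 71/20 kN, R_B = -11/20 kN

Load 1 — applied couple M₀=14 kN·m at a=6 m (b=L-a=6):
  R_A = M₀/L = 14/12 = 7/6 kN
  R_B = -M₀/L = -14/12 = -7/6 kN
Load 2 — applied couple M₀=7 kN·m at a=3 m (b=L-a=9):
  R_A = M₀/L = 7/12 kN
  R_B = -M₀/L = -7/12 kN
Load 3 — point force P=3 kN at a=24/5 m (b=L-a=36/5):
  R_A = Pb/L = 3·(36/5)/12 = 9/5 kN
  R_B = Pa/L = 3·(24/5)/12 = 6/5 kN
Superposition: R_A = 71/20 kN, R_B = -11/20 kN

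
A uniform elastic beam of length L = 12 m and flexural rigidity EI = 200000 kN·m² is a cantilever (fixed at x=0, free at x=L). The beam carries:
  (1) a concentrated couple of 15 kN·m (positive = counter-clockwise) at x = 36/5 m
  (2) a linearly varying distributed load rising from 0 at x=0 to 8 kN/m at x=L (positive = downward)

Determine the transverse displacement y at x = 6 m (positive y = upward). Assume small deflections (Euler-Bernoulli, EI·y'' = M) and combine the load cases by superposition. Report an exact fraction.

Load 1 — applied couple M₀=15 kN·m at a=36/5 m (b=L-a=24/5):
  y_1 = M₀x²/(2EI)  [x≤a] = 15·6²/(2·200000) = 27/20000 m
Load 2 — triangular load w₀=8 kN/m (0→w₀ over full span):
  y_2 = (w₀Lx³/12-w₀L²x²/6-w₀x⁵/(120L))/EI = (8·12·6³/12-8·12²·6²/6-8·6⁵/(120·12))/200000 = -3267/125000 m
Superposition: y = Σ y_i = -12393/500000 m ≈ -0.024786 m

y(6) = -12393/500000 m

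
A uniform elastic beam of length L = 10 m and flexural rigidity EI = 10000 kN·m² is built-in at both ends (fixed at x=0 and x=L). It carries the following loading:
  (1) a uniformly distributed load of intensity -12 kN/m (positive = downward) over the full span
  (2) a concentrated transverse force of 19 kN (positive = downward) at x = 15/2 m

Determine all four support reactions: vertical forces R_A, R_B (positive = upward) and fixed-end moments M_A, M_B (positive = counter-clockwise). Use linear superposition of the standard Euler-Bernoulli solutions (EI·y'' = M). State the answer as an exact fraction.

R_A = -1825/32 kN, M_A = -2915/32 kN·m, R_B = -1407/32 kN, M_B = 2345/32 kN·m

Load 1 — uniform load w=-12 kN/m over full span:
  R_A = wL/2 = (-12)·10/2 = -60 kN
  M_A = wL²/12 = (-12)·10²/12 = -100 kN·m
  R_B = wL/2 = (-12)·10/2 = -60 kN
  M_B = -wL²/12 = -(-12)·10²/12 = 100 kN·m
Load 2 — point force P=19 kN at a=15/2 m (b=L-a=5/2):
  R_A = Pb²(3a+b)/L³ = 19·(5/2)²·(3·(15/2)+(5/2))/10³ = 95/32 kN
  M_A = Pab²/L² = 19·(15/2)·(5/2)²/10² = 285/32 kN·m
  R_B = Pa²(a+3b)/L³ = 19·(15/2)²·((15/2)+3·(5/2))/10³ = 513/32 kN
  M_B = -Pa²b/L² = -19·(15/2)²·(5/2)/10² = -855/32 kN·m
Superposition: R_A = -1825/32 kN, M_A = -2915/32 kN·m, R_B = -1407/32 kN, M_B = 2345/32 kN·m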